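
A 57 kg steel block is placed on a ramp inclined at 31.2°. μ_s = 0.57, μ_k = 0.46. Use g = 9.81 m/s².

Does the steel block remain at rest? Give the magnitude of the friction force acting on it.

N = m g cos θ = 478 N.
Down-slope weight component: m g sin θ = 290 N.
μ_s N = 273 N.
290 > 273 N, so it slides; kinetic friction f = μ_k N = 0.46×478 = 220 N.

f ≈ 220 N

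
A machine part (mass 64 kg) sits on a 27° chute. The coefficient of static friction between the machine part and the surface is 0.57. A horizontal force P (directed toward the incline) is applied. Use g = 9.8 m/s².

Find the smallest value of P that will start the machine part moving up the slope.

P ≈ 954 N

At impending motion up the slope, friction acts down-slope at its limit: f = μ_s N.
Perpendicular to the incline: N = m g cos θ + P sin θ.
Along the incline: P cos θ = m g sin θ + μ_s N = m g sin θ + μ_s (m g cos θ + P sin θ).
Solving, P (cos θ − μ_s sin θ) = m g (sin θ + μ_s cos θ), so P = 64×9.8×(sin 27° + 0.57 cos 27°)/(cos 27° − 0.57 sin 27°) = 627×0.9619/0.6322 = 954 N.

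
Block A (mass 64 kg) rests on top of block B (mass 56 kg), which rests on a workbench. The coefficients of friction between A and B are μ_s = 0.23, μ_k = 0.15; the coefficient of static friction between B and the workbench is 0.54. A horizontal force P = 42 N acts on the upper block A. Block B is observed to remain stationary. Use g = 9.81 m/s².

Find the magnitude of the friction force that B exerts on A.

f ≈ 42 N

The normal force B exerts on A is simply A's weight, N₁ = 627.8 N.
So the A–B interface can sustain at most μ_s N₁ = 144.4 N of static friction.
Since P = 42 N ≤ 144.4 N, A does not slip on B; friction on A equals P = 42 N.
B experiences an equal 42 N forward from A (third law). B is in equilibrium, so the floor supplies f₂ = 42 N of static friction (limit μ_s(m_A+m_B)g = 635.7 N, not exceeded).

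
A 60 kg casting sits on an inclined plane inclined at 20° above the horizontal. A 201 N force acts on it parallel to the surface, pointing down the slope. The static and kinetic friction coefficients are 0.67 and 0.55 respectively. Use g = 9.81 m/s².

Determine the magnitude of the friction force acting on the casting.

f ≈ 304 N (up the incline)

Perpendicular to the surface, N = m g cos θ = 60·9.81·cos 20° = 553.1 N.
For equilibrium along the incline the friction force must supply f = m g sin θ + P = 201.3 + 201 = 402.3 N (positive meaning up-slope).
Static friction can supply at most μ_s N = 370.6 N.
Since |402.3| > 370.6 N, static friction cannot hold it; the casting slides down the incline and kinetic friction applies: f = μ_k N = 0.55 × 553.1 = 304 N.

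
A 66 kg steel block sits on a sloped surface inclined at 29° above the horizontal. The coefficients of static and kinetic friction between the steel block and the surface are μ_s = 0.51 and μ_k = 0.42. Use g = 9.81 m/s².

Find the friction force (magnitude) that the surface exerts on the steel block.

Perpendicular to the surface, N = m g cos θ = 66·9.81·cos 29° = 566.3 N.
For equilibrium along the incline, friction must balance the weight component: f = m g sin θ = 313.9 N up the slope.
The static-friction ceiling is μ_s N = 0.51 × 566.3 = 288.8 N.
Since |313.9| > 288.8 N, static friction cannot hold it; the steel block slides down the incline and kinetic friction applies: f = μ_k N = 0.42 × 566.3 = 238 N.

f ≈ 238 N (up the incline)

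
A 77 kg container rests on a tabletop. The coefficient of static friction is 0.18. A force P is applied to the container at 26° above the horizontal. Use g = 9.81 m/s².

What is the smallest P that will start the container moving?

P ≈ 139 N

N = m g − P sin α (the pull lifts the container).
At impending slip, P cos α = μ_s N = μ_s (m g − P sin α).
Solving: P (cos α + μ_s sin α) = μ_s m g → P = 0.18×755/(cos 26° + 0.18 sin 26°) = 136/0.9777 = 139 N.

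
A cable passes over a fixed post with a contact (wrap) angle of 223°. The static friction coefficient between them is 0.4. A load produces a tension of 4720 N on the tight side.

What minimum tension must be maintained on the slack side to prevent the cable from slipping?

Capstan equation at impending slip: T_tight/T_slack = e^{μβ}.
β = 223° = 3.892 rad; e^{μβ} = e^{0.4×3.892} = 4.744.
T_slack = T_tight / e^{μβ} = 4720 / 4.744 = 995 N.

T_min ≈ 995 N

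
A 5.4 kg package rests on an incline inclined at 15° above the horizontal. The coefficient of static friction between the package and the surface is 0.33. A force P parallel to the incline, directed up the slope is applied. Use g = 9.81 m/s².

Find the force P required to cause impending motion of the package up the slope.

At impending motion up the slope, friction acts down-slope at its limit: f = μ_s N.
P is parallel to the surface, so N = m g cos θ = 51.2 N.
Along the incline: P = m g sin θ + μ_s N = 13.7 + 0.33×51.2 = 30.6 N.

P ≈ 30.6 N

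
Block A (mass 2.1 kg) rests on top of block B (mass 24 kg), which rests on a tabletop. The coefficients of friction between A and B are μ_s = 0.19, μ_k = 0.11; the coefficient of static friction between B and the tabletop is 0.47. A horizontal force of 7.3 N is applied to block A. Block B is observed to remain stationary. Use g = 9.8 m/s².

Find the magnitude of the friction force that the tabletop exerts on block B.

f ≈ 2.26 N

The normal force B exerts on A is simply A's weight, N₁ = 20.58 N.
Maximum static friction on A from B: μ_s N₁ = 0.19×20.58 = 3.91 N.
P = 7.3 N exceeds that limit, so A slips over B and the interface friction becomes kinetic: f₁ = μ_k N₁ = 0.11×20.58 = 2.26 N.
B experiences an equal 2.26 N forward from A (third law). B is in equilibrium, so the floor supplies f₂ = 2.26 N of static friction (limit μ_s(m_A+m_B)g = 120.2 N, not exceeded).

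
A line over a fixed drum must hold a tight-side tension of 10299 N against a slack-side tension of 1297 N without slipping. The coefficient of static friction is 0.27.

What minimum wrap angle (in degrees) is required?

T₂/T₁ = e^{μβ} → β = ln(T₂/T₁)/μ.
β = ln(10299/1297)/0.27 = 2.072/0.27 = 7.674 rad.
In degrees: β = 7.674 × 180/π = 440°.

β_min ≈ 440°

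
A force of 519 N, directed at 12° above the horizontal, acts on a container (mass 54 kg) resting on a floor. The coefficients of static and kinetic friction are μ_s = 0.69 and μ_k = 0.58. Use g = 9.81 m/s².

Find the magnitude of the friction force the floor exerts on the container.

f ≈ 245 N

The vertical component of P reduces the normal force: N = m g − P sin α = 529.7 − 107.9 = 421.8 N.
For equilibrium, f = P cos α = 519×cos 12° = 507.7 N.
μ_s N = 0.69 × 421.8 = 291.1 N.
507.7 > 291.1 N → the container slides; f = μ_k N = 0.58×421.8 = 245 N.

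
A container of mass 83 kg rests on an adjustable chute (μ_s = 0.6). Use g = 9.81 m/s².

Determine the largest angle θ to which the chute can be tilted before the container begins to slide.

θ_max ≈ 31°

At the slip threshold, m g sin θ = μ_s · m g cos θ, so tan θ = μ_s.
θ_max = arctan(0.6) = 31°.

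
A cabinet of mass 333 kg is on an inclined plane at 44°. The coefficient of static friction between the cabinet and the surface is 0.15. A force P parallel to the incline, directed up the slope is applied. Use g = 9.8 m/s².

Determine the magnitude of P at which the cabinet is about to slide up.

P ≈ 2620 N

At impending motion up the slope, friction acts down-slope at its limit: f = μ_s N.
P is parallel to the surface, so N = m g cos θ = 2350 N.
Along the incline: P = m g sin θ + μ_s N = 2270 + 0.15×2350 = 2620 N.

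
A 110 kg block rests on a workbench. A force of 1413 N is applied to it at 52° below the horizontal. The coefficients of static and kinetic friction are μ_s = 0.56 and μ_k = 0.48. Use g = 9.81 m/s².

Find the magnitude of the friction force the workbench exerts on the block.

f ≈ 870 N

The vertical component of P adds to the normal force: N = m g + P sin α = 1079 + 1113 = 2193 N.
For equilibrium, f = P cos α = 1413×cos 52° = 869.9 N.
The static-friction limit is μ_s N = 1228 N.
Since 869.9 N does not exceed the limit, the block stays at rest and f = 870 N.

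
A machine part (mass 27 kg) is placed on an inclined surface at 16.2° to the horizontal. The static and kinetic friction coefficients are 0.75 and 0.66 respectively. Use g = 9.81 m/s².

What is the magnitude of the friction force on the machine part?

f ≈ 73.9 N (up the incline)

The normal reaction is N = m g cos θ = 254.4 N.
Along the slope the weight component is m g sin θ = 73.9 N; friction must supply exactly this, acting up-slope.
The static-friction ceiling is μ_s N = 0.75 × 254.4 = 190.8 N.
Since |73.9| ≤ 190.8 N, no slip — friction simply equals what equilibrium demands.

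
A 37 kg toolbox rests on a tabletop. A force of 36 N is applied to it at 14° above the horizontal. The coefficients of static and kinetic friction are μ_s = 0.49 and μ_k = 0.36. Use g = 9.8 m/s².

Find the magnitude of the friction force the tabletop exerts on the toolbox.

The vertical component of P reduces the normal force: N = m g − P sin α = 362.6 − 8.709 = 353.9 N.
The horizontal driving force is P cos α = 34.93 N, so equilibrium needs friction f = 34.93 N.
The static-friction limit is μ_s N = 173.4 N.
34.93 ≤ 173.4 N → static; friction equals the required 34.9 N.

f ≈ 34.9 N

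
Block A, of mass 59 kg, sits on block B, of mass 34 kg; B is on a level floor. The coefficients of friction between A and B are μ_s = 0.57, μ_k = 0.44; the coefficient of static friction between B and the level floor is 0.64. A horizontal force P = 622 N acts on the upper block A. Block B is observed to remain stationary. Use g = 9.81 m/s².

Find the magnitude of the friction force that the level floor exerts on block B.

Normal force at the A–B interface: N₁ = m_A g = 578.8 N.
So the A–B interface can sustain at most μ_s N₁ = 329.9 N of static friction.
Since P = 622 N > 329.9 N, A slides on B; the A–B friction is kinetic: f₁ = μ_k N₁ = 0.44×578.8 = 255 N.
B experiences an equal 255 N forward from A (third law). B is in equilibrium, so the floor supplies f₂ = 255 N of static friction (limit μ_s(m_A+m_B)g = 583.9 N, not exceeded).

f ≈ 255 N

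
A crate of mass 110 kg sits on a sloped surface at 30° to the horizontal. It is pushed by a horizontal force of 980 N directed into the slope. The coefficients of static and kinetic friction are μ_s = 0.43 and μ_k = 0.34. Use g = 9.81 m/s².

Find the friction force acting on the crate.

f ≈ 309 N (down the incline)

Normal direction: N = m g cos θ + P sin θ = 1425 N.
Parallel to the incline: P cos θ − m g sin θ = 848.7 − 539.5 = 309.2 N; the friction needed to balance this is 309.2 N acting down the slope.
The limit of static friction is μ_s N = 612.5 N.
|f_req| = 309.2 ≤ 612.5 N → the crate is in equilibrium; friction equals the required value.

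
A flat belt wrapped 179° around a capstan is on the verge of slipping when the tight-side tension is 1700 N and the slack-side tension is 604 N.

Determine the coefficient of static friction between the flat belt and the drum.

μ ≈ 0.331

T₂/T₁ = e^{μβ} → μ = ln(T₂/T₁)/β.
β = 179° = 3.124 rad.
μ = ln(1700/604)/3.124 = ln(2.815)/3.124 = 0.331.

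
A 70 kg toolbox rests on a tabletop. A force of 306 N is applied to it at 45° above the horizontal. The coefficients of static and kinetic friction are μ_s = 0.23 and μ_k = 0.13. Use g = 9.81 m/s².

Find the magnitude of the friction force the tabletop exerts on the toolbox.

The vertical component of P reduces the normal force: N = m g − P sin α = 686.7 − 216.4 = 470.3 N.
For equilibrium, f = P cos α = 306×cos 45° = 216.4 N.
μ_s N = 0.23 × 470.3 = 108.2 N.
216.4 > 108.2 N → the toolbox slides; f = μ_k N = 0.13×470.3 = 61.1 N.

f ≈ 61.1 N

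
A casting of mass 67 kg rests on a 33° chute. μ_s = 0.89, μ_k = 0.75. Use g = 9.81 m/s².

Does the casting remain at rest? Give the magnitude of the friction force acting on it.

N = m g cos θ = 551 N.
Down-slope weight component: m g sin θ = 358 N.
μ_s N = 491 N.
358 ≤ 491 N, so it stays put; friction = 358 N.

f ≈ 358 N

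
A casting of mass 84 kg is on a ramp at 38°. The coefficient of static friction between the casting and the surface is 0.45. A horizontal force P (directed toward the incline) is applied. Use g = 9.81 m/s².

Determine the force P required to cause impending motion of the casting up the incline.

P ≈ 1560 N

At impending motion up the slope, friction acts down-slope at its limit: f = μ_s N.
Perpendicular to the incline: N = m g cos θ + P sin θ.
Along the incline: P cos θ = m g sin θ + μ_s N = m g sin θ + μ_s (m g cos θ + P sin θ).
Solving, P (cos θ − μ_s sin θ) = m g (sin θ + μ_s cos θ), so P = 84×9.81×(sin 38° + 0.45 cos 38°)/(cos 38° − 0.45 sin 38°) = 824×0.9703/0.511 = 1560 N.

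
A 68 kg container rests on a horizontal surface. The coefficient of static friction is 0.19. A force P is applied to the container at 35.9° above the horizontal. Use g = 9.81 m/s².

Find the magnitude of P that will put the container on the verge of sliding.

N = m g − P sin α (the pull lifts the container).
At impending slip, P cos α = μ_s N = μ_s (m g − P sin α).
Solving: P (cos α + μ_s sin α) = μ_s m g → P = 0.19×667/(cos 35.9° + 0.19 sin 35.9°) = 127/0.9215 = 138 N.

P ≈ 138 N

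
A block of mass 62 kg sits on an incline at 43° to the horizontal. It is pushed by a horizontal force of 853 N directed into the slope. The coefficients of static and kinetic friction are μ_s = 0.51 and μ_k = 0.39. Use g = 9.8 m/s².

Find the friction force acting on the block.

f ≈ 209 N (down the incline)

Resolve perpendicular to the incline: N = m g cos θ + P sin θ = 62×9.8×cos 43° + 853×sin 43° = 1026 N.
Along the incline, the net driving force (taking up-slope positive) is P cos θ − m g sin θ = 623.8 − 414.4 = 209.5 N, so equilibrium requires friction f = -209.5 N (down-slope).
Maximum static friction: μ_s N = 0.51 × 1026 = 523.3 N.
|f_req| = 209.5 ≤ 523.3 N → the block is in equilibrium; friction equals the required value.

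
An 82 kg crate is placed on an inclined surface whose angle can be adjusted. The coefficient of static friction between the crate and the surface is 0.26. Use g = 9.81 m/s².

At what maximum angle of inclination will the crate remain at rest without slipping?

At the slip threshold, m g sin θ = μ_s · m g cos θ, so tan θ = μ_s.
θ_max = arctan(0.26) = 14.6°.

θ_max ≈ 14.6°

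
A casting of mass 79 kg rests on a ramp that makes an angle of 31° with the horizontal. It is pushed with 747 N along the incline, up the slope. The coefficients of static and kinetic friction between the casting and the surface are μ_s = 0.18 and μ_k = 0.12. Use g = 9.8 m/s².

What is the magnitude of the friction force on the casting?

f ≈ 79.6 N (down the incline)

Perpendicular to the surface, N = m g cos θ = 79·9.8·cos 31° = 663.6 N.
The friction needed for equilibrium is m g sin θ − P = 398.7 − 747 = -348.3 N, measured positive up-slope.
Maximum static friction available: μ_s N = 0.18 × 663.6 = 119.5 N.
|-348.3| exceeds 119.5 N, so the casting slips up-slope; friction is kinetic, f = μ_k N = 0.12×663.6 = 79.6 N.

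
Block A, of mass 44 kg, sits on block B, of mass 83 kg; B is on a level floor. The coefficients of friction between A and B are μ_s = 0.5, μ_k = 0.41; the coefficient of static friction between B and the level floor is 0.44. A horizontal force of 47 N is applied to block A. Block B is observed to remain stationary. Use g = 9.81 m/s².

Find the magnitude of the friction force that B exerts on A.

The normal force B exerts on A is simply A's weight, N₁ = 431.6 N.
So the A–B interface can sustain at most μ_s N₁ = 215.8 N of static friction.
Since P = 47 N ≤ 215.8 N, A does not slip on B; friction on A equals P = 47 N.
B experiences an equal 47 N forward from A (third law). B is in equilibrium, so the floor supplies f₂ = 47 N of static friction (limit μ_s(m_A+m_B)g = 548.2 N, not exceeded).

f ≈ 47 N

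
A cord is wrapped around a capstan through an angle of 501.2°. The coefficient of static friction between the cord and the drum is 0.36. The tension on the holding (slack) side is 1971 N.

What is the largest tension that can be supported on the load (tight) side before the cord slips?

T_max ≈ 46000 N

At impending slip the capstan equation gives T₂/T₁ = e^{μβ} with β in radians.
β = 501.2° × π/180 = 8.748 rad.
e^{μβ} = e^{0.36×8.748} = 23.32.
T₂ = T₁ · e^{μβ} = 1971 × 23.32 = 46000 N.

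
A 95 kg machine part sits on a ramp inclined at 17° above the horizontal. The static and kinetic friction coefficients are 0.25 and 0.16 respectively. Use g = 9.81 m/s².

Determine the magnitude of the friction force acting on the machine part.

f ≈ 143 N (up the incline)

The normal reaction is N = m g cos θ = 891.2 N.
For equilibrium along the incline, friction must balance the weight component: f = m g sin θ = 272.5 N up the slope.
Maximum static friction available: μ_s N = 0.25 × 891.2 = 222.8 N.
|272.5| exceeds 222.8 N, so the machine part slips down-slope; friction is kinetic, f = μ_k N = 0.16×891.2 = 143 N.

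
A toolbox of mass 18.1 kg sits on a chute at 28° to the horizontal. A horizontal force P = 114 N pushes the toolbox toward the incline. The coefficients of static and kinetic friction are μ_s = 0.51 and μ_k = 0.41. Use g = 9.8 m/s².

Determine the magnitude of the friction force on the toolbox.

f ≈ 17.4 N (down the incline)

The horizontal push has a component P sin θ into the surface, so N = m g cos θ + P sin θ = 156.6 + 53.52 = 210.1 N.
Along the incline, the net driving force (taking up-slope positive) is P cos θ − m g sin θ = 100.7 − 83.27 = 17.38 N, so equilibrium requires friction f = -17.38 N (down-slope).
The limit of static friction is μ_s N = 107.2 N.
Since 17.38 N is within the 107.2 N limit, the toolbox stays put and friction is exactly 17.4 N.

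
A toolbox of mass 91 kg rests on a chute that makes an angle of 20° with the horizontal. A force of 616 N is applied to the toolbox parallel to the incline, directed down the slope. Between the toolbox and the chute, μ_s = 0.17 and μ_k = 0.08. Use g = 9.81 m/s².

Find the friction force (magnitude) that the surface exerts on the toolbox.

Normal force: N = m g cos θ = 91 × 9.81 × cos 20° = 838.9 N.
Parallel to the incline, ΣF = 0 gives f = m g sin θ + P = 305.3 + 616 = 921.3 N (up-slope positive).
The static-friction ceiling is μ_s N = 0.17 × 838.9 = 142.6 N.
|921.3| exceeds 142.6 N, so the toolbox slips down-slope; friction is kinetic, f = μ_k N = 0.08×838.9 = 67.1 N.

f ≈ 67.1 N (up the incline)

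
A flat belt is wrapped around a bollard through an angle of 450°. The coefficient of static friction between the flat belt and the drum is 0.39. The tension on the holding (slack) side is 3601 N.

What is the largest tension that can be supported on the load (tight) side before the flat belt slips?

At impending slip the capstan equation gives T₂/T₁ = e^{μβ} with β in radians.
β = 450° × π/180 = 7.854 rad.
e^{μβ} = e^{0.39×7.854} = 21.39.
T₂ = T₁ · e^{μβ} = 3601 × 21.39 = 77000 N.

T_max ≈ 77000 N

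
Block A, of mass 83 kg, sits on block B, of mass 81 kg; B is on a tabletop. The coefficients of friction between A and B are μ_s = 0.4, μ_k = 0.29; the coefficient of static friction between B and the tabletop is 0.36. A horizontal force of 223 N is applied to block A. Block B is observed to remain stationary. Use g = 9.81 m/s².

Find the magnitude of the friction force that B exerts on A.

Normal force at the A–B interface: N₁ = m_A g = 814.2 N.
So the A–B interface can sustain at most μ_s N₁ = 325.7 N of static friction.
Since P = 223 N ≤ 325.7 N, A does not slip on B; friction on A equals P = 223 N.
B experiences an equal 223 N forward from A (third law). B is in equilibrium, so the floor supplies f₂ = 223 N of static friction (limit μ_s(m_A+m_B)g = 579.2 N, not exceeded).

f ≈ 223 N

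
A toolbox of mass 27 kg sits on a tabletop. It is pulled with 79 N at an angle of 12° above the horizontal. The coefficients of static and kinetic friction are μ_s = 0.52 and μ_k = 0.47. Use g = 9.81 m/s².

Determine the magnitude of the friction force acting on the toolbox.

The vertical component of P reduces the normal force: N = m g − P sin α = 264.9 − 16.43 = 248.4 N.
For equilibrium, f = P cos α = 79×cos 12° = 77.27 N.
μ_s N = 0.52 × 248.4 = 129.2 N.
77.27 ≤ 129.2 N → static; friction equals the required 77.3 N.

f ≈ 77.3 N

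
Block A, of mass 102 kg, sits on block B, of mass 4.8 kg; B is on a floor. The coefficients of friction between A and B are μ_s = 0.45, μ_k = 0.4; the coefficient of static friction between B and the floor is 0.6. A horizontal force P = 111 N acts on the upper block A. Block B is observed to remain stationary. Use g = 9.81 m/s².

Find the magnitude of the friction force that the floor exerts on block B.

The normal force B exerts on A is simply A's weight, N₁ = 1001 N.
So the A–B interface can sustain at most μ_s N₁ = 450.3 N of static friction.
Since P = 111 N ≤ 450.3 N, A does not slip on B; friction on A equals P = 111 N.
B experiences an equal 111 N forward from A (third law). B is in equilibrium, so the floor supplies f₂ = 111 N of static friction (limit μ_s(m_A+m_B)g = 628.6 N, not exceeded).

f ≈ 111 N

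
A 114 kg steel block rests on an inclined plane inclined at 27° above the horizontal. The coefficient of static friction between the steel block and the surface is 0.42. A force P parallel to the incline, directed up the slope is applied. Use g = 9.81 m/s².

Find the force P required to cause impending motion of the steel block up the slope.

At impending motion up the slope, friction acts down-slope at its limit: f = μ_s N.
P is parallel to the surface, so N = m g cos θ = 996 N.
Along the incline: P = m g sin θ + μ_s N = 508 + 0.42×996 = 926 N.

P ≈ 926 N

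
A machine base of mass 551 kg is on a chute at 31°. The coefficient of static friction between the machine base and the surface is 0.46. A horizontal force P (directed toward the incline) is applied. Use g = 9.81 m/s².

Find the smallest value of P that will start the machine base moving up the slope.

P ≈ 7920 N

At impending motion up the slope, friction acts down-slope at its limit: f = μ_s N.
Perpendicular to the incline: N = m g cos θ + P sin θ.
Along the incline: P cos θ = m g sin θ + μ_s N = m g sin θ + μ_s (m g cos θ + P sin θ).
Solving, P (cos θ − μ_s sin θ) = m g (sin θ + μ_s cos θ), so P = 551×9.81×(sin 31° + 0.46 cos 31°)/(cos 31° − 0.46 sin 31°) = 5410×0.9093/0.6202 = 7920 N.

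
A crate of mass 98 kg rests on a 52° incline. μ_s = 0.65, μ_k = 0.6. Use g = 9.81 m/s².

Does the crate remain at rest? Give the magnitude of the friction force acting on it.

f ≈ 355 N

N = m g cos θ = 592 N.
Down-slope weight component: m g sin θ = 758 N.
μ_s N = 385 N.
758 > 385 N, so it slides; kinetic friction f = μ_k N = 0.6×592 = 355 N.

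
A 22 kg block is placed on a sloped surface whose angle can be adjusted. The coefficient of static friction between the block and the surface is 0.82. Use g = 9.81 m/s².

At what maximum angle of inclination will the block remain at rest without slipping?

At the slip threshold, m g sin θ = μ_s · m g cos θ, so tan θ = μ_s.
θ_max = arctan(0.82) = 39.4°.

θ_max ≈ 39.4°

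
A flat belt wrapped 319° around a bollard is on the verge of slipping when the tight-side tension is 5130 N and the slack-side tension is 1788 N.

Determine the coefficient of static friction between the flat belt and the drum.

μ ≈ 0.189

T₂/T₁ = e^{μβ} → μ = ln(T₂/T₁)/β.
β = 319° = 5.568 rad.
μ = ln(5130/1788)/5.568 = ln(2.869)/5.568 = 0.189.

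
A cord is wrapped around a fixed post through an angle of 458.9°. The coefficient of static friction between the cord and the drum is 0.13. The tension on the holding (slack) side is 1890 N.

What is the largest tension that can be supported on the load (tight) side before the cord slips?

At impending slip the capstan equation gives T₂/T₁ = e^{μβ} with β in radians.
β = 458.9° × π/180 = 8.009 rad.
e^{μβ} = e^{0.13×8.009} = 2.833.
T₂ = T₁ · e^{μβ} = 1890 × 2.833 = 5350 N.

T_max ≈ 5350 N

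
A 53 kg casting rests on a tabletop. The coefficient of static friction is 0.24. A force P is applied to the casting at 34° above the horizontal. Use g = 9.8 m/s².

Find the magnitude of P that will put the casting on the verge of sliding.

N = m g − P sin α (the pull lifts the casting).
At impending slip, P cos α = μ_s N = μ_s (m g − P sin α).
Solving: P (cos α + μ_s sin α) = μ_s m g → P = 0.24×519/(cos 34° + 0.24 sin 34°) = 125/0.9632 = 129 N.

P ≈ 129 N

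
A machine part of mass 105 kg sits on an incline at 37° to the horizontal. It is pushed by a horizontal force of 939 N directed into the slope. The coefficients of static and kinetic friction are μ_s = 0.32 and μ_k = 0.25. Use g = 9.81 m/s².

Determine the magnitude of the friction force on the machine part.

The horizontal push has a component P sin θ into the surface, so N = m g cos θ + P sin θ = 822.6 + 565.1 = 1388 N.
Parallel to the incline: P cos θ − m g sin θ = 749.9 − 619.9 = 130 N; the friction needed to balance this is 130 N acting down the slope.
Maximum static friction: μ_s N = 0.32 × 1388 = 444.1 N.
Since 130 N is within the 444.1 N limit, the machine part stays put and friction is exactly 130 N.

f ≈ 130 N (down the incline)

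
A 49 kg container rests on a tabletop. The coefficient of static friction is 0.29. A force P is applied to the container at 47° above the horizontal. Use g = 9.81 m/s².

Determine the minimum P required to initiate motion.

N = m g − P sin α (the pull lifts the container).
At impending slip, P cos α = μ_s N = μ_s (m g − P sin α).
Solving: P (cos α + μ_s sin α) = μ_s m g → P = 0.29×481/(cos 47° + 0.29 sin 47°) = 139/0.8941 = 156 N.

P ≈ 156 N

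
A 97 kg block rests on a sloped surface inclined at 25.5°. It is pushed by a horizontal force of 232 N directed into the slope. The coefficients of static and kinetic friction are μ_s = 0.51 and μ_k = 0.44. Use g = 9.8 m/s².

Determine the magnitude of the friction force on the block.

f ≈ 200 N (up the incline)

Resolve perpendicular to the incline: N = m g cos θ + P sin θ = 97×9.8×cos 25.5° + 232×sin 25.5° = 957.9 N.
Along the incline, the net driving force (taking up-slope positive) is P cos θ − m g sin θ = 209.4 − 409.2 = -199.8 N, so equilibrium requires friction f = 199.8 N (up-slope).
The limit of static friction is μ_s N = 488.5 N.
Since 199.8 N is within the 488.5 N limit, the block stays put and friction is exactly 200 N.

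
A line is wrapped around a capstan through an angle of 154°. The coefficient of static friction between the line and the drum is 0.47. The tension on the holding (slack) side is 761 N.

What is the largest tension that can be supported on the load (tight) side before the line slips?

T_max ≈ 2690 N

At impending slip the capstan equation gives T₂/T₁ = e^{μβ} with β in radians.
β = 154° × π/180 = 2.688 rad.
e^{μβ} = e^{0.47×2.688} = 3.537.
T₂ = T₁ · e^{μβ} = 761 × 3.537 = 2690 N.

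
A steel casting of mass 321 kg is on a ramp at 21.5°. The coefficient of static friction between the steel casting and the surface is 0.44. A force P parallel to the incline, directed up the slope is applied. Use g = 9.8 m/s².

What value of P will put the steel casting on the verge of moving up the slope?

P ≈ 2440 N

At impending motion up the slope, friction acts down-slope at its limit: f = μ_s N.
P is parallel to the surface, so N = m g cos θ = 2930 N.
Along the incline: P = m g sin θ + μ_s N = 1150 + 0.44×2930 = 2440 N.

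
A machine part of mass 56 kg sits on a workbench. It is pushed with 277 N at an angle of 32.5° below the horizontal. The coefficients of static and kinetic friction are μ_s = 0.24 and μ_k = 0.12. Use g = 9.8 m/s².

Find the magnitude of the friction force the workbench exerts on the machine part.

f ≈ 83.7 N

N = m g + P sin α = 548.8 + 277×sin 32.5° = 697.6 N.
The horizontal driving force is P cos α = 233.6 N, so equilibrium needs friction f = 233.6 N.
The static-friction limit is μ_s N = 167.4 N.
The required friction exceeds μ_s N, so the machine part moves and f = μ_k N = 83.7 N.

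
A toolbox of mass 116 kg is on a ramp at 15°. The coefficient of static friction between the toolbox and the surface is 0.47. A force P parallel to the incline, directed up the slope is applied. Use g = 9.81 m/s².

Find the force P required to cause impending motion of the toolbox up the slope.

At impending motion up the slope, friction acts down-slope at its limit: f = μ_s N.
P is parallel to the surface, so N = m g cos θ = 1100 N.
Along the incline: P = m g sin θ + μ_s N = 295 + 0.47×1100 = 811 N.

P ≈ 811 N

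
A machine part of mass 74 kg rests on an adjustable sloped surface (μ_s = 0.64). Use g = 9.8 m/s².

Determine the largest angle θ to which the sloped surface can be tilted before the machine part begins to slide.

θ_max ≈ 32.6°

At the slip threshold, m g sin θ = μ_s · m g cos θ, so tan θ = μ_s.
θ_max = arctan(0.64) = 32.6°.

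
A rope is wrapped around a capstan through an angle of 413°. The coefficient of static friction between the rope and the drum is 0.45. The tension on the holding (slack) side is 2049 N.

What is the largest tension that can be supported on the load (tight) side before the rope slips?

T_max ≈ 52500 N

At impending slip the capstan equation gives T₂/T₁ = e^{μβ} with β in radians.
β = 413° × π/180 = 7.208 rad.
e^{μβ} = e^{0.45×7.208} = 25.63.
T₂ = T₁ · e^{μβ} = 2049 × 25.63 = 52500 N.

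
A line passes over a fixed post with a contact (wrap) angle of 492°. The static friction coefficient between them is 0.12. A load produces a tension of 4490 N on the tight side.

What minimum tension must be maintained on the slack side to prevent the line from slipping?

Capstan equation at impending slip: T_tight/T_slack = e^{μβ}.
β = 492° = 8.587 rad; e^{μβ} = e^{0.12×8.587} = 2.802.
T_slack = T_tight / e^{μβ} = 4490 / 2.802 = 1600 N.

T_min ≈ 1600 N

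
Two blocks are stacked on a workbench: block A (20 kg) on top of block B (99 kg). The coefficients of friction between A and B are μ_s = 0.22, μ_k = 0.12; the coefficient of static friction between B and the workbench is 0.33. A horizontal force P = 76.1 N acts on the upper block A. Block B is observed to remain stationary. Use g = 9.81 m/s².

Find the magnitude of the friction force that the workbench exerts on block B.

Normal force at the A–B interface: N₁ = m_A g = 196.2 N.
Maximum static friction on A from B: μ_s N₁ = 0.22×196.2 = 43.16 N.
Since P = 76.1 N > 43.16 N, A slides on B; the A–B friction is kinetic: f₁ = μ_k N₁ = 0.12×196.2 = 23.5 N.
B experiences an equal 23.5 N forward from A (third law). B is in equilibrium, so the floor supplies f₂ = 23.5 N of static friction (limit μ_s(m_A+m_B)g = 385.2 N, not exceeded).

f ≈ 23.5 N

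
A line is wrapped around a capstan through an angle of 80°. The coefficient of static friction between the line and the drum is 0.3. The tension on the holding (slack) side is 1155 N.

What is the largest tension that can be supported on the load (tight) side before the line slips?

At impending slip the capstan equation gives T₂/T₁ = e^{μβ} with β in radians.
β = 80° × π/180 = 1.396 rad.
e^{μβ} = e^{0.3×1.396} = 1.52.
T₂ = T₁ · e^{μβ} = 1155 × 1.52 = 1760 N.

T_max ≈ 1760 N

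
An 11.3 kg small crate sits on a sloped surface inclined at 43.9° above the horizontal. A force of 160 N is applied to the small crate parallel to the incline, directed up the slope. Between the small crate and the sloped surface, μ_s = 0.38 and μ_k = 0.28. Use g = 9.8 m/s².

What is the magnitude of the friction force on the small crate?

f ≈ 22.3 N (down the incline)

The normal reaction is N = m g cos θ = 79.79 N.
The friction needed for equilibrium is m g sin θ − P = 76.79 − 160 = -83.21 N, measured positive up-slope.
The static-friction ceiling is μ_s N = 0.38 × 79.79 = 30.32 N.
Since |-83.21| > 30.32 N, static friction cannot hold it; the small crate slides up the incline and kinetic friction applies: f = μ_k N = 0.28 × 79.79 = 22.3 N.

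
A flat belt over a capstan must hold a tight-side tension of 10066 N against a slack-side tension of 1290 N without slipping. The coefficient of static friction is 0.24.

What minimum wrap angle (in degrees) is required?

T₂/T₁ = e^{μβ} → β = ln(T₂/T₁)/μ.
β = ln(10066/1290)/0.24 = 2.055/0.24 = 8.561 rad.
In degrees: β = 8.561 × 180/π = 490°.

β_min ≈ 490°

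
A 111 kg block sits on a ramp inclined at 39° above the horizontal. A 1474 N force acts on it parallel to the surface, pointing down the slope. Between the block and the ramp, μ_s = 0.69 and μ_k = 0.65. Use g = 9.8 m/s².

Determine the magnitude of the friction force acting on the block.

f ≈ 549 N (up the incline)

Normal force: N = m g cos θ = 111 × 9.8 × cos 39° = 845.4 N.
For equilibrium along the incline the friction force must supply f = m g sin θ + P = 684.6 + 1474 = 2159 N (positive meaning up-slope).
Static friction can supply at most μ_s N = 583.3 N.
Since |2159| > 583.3 N, static friction cannot hold it; the block slides down the incline and kinetic friction applies: f = μ_k N = 0.65 × 845.4 = 549 N.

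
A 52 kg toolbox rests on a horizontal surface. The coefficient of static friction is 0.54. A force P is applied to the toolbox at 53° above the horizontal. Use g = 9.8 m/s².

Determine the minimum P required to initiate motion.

P ≈ 266 N

N = m g − P sin α (the pull lifts the toolbox).
At impending slip, P cos α = μ_s N = μ_s (m g − P sin α).
Solving: P (cos α + μ_s sin α) = μ_s m g → P = 0.54×510/(cos 53° + 0.54 sin 53°) = 275/1.033 = 266 N.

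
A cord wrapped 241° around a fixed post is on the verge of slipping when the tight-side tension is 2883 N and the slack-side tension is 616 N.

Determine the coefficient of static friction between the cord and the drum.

T₂/T₁ = e^{μβ} → μ = ln(T₂/T₁)/β.
β = 241° = 4.206 rad.
μ = ln(2883/616)/4.206 = ln(4.68)/4.206 = 0.367.

μ ≈ 0.367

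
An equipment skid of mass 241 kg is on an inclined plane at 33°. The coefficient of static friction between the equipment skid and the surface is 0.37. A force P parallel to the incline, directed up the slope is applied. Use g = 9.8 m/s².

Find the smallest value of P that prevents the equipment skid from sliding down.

The equipment skid tends to slide down (tan θ > μ_s), so at the point of impending slip friction acts up-slope at its limit: f = μ_s N.
P is parallel to the surface, so N = m g cos θ = 1980 N.
Along the incline: P + μ_s N = m g sin θ, so P = 1290 − 0.37×1980 = 553 N.

P_min ≈ 553 N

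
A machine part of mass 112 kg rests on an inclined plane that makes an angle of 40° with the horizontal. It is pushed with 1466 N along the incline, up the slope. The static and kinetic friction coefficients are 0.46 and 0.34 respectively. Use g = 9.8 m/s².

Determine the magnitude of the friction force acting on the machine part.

f ≈ 286 N (down the incline)

The normal reaction is N = m g cos θ = 840.8 N.
For equilibrium along the incline the friction force must supply f = m g sin θ − P = 705.5 − 1466 = -760.5 N (positive meaning up-slope).
Maximum static friction available: μ_s N = 0.46 × 840.8 = 386.8 N.
|-760.5| exceeds 386.8 N, so the machine part slips up-slope; friction is kinetic, f = μ_k N = 0.34×840.8 = 286 N.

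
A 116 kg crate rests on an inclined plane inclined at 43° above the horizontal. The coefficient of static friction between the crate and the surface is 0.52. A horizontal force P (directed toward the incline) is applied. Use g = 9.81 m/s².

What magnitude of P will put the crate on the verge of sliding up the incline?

P ≈ 3210 N

At impending motion up the slope, friction acts down-slope at its limit: f = μ_s N.
Perpendicular to the incline: N = m g cos θ + P sin θ.
Along the incline: P cos θ = m g sin θ + μ_s N = m g sin θ + μ_s (m g cos θ + P sin θ).
Solving, P (cos θ − μ_s sin θ) = m g (sin θ + μ_s cos θ), so P = 116×9.81×(sin 43° + 0.52 cos 43°)/(cos 43° − 0.52 sin 43°) = 1140×1.062/0.3767 = 3210 N.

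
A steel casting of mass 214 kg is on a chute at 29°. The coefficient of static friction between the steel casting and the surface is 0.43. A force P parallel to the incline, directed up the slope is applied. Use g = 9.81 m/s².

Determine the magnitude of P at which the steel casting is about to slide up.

P ≈ 1810 N

At impending motion up the slope, friction acts down-slope at its limit: f = μ_s N.
P is parallel to the surface, so N = m g cos θ = 1840 N.
Along the incline: P = m g sin θ + μ_s N = 1020 + 0.43×1840 = 1810 N.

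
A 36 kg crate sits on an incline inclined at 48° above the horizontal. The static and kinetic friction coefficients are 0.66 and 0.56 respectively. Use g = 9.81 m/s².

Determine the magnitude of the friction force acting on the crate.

f ≈ 132 N (up the incline)

The normal reaction is N = m g cos θ = 236.3 N.
Along the slope the weight component is m g sin θ = 262.4 N; friction must supply exactly this, acting up-slope.
Maximum static friction available: μ_s N = 0.66 × 236.3 = 156 N.
|262.4| exceeds 156 N, so the crate slips down-slope; friction is kinetic, f = μ_k N = 0.56×236.3 = 132 N.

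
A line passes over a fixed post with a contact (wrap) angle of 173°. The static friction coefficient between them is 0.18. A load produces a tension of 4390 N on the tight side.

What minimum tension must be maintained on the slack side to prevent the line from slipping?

Capstan equation at impending slip: T_tight/T_slack = e^{μβ}.
β = 173° = 3.019 rad; e^{μβ} = e^{0.18×3.019} = 1.722.
T_slack = T_tight / e^{μβ} = 4390 / 1.722 = 2550 N.

T_min ≈ 2550 N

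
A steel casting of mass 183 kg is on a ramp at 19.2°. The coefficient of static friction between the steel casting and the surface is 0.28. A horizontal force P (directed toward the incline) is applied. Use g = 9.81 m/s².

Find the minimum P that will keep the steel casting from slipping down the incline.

P_min ≈ 112 N

The steel casting tends to slide down (tan θ > μ_s), so at the point of impending slip friction acts up-slope at its limit: f = μ_s N.
Perpendicular to the incline: N = m g cos θ + P sin θ.
Along the incline: P cos θ + μ_s N = m g sin θ, i.e. P cos θ + μ_s (m g cos θ + P sin θ) = m g sin θ.
Solving, P (cos θ + μ_s sin θ) = m g (sin θ − μ_s cos θ), so P = 1800×0.06444/1.036 = 112 N.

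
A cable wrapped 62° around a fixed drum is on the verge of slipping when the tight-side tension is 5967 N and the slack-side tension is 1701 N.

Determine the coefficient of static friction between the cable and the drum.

T₂/T₁ = e^{μβ} → μ = ln(T₂/T₁)/β.
β = 62° = 1.082 rad.
μ = ln(5967/1701)/1.082 = ln(3.508)/1.082 = 1.16.

μ ≈ 1.16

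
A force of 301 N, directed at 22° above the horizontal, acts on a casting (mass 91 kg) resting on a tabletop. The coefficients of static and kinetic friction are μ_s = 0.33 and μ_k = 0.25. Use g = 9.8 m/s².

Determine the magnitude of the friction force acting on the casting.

Vertical equilibrium gives N = m g − P sin α = 779 N.
For equilibrium, f = P cos α = 301×cos 22° = 279.1 N.
μ_s N = 0.33 × 779 = 257.1 N.
279.1 > 257.1 N → the casting slides; f = μ_k N = 0.25×779 = 195 N.

f ≈ 195 N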